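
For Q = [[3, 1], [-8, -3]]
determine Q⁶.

Q² = I (check: tr Q = 0 and det Q = -1), so Q⁶ = I since 6 is even.

[[1, 0], [0, 1]]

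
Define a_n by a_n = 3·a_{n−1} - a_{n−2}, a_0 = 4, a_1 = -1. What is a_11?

With companion matrix Q = [[3, -1], [1, 0]], [a_n, a_{n−1}]ᵀ = Q·[a_{n−1}, a_{n−2}]ᵀ, so [a_11, a_10]ᵀ = Q¹⁰·[a_1, a_0]ᵀ.
Q¹⁰ = [[17711, -6765], [6765, -2584]], giving [a_11, a_10]ᵀ = [[-44771], [-17101]].

-44771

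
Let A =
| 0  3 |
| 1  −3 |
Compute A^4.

A^2 = [[3, −9], [−3, 12]]
A^3 = [[−9, 36], [12, −45]]
A^4 = [[36, −135], [−45, 171]]

[[36, −135], [−45, 171]]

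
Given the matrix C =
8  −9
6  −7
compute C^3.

tr C = 1 and det C = −2, so the characteristic polynomial is λ² − (1)λ + (−2) with roots 2 and −1.
Eigenvectors give P = [[3, 1], [2, 1]] with P⁻¹ = [[1, −1], [−2, 3]], and C = P·diag(2, −1)·P⁻¹.
Then C^3 = P·diag(8, −1)·P⁻¹ = [[24, −1], [16, −1]] · [[1, −1], [−2, 3]] = [[26, −27], [18, −19]].

[[26, −27], [18, −19]]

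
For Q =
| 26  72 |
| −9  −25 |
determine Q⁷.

[[1160, 3096], [−387, −1033]]

tr Q = 1 and det Q = −2, so the characteristic polynomial is λ² − (1)λ + (−2) with roots 2 and −1.
Eigenvectors give P = [[−3, 8], [1, −3]] with P⁻¹ = [[−3, −8], [−1, −3]], and Q = P·diag(2, −1)·P⁻¹.
Then Q⁷ = P·diag(128, −1)·P⁻¹ = [[−384, −8], [128, 3]] · [[−3, −8], [−1, −3]] = [[1160, 3096], [−387, −1033]].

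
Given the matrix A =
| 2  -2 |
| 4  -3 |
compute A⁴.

[[8, -6], [12, -7]]

A² = [[-4, 2], [-4, 1]]
A³ = [[0, 2], [-4, 5]]
A⁴ = [[8, -6], [12, -7]]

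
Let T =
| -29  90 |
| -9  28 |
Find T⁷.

tr T = -1 and det T = -2, so the characteristic polynomial is λ² − (-1)λ + (-2) with roots -2 and 1.
Eigenvectors give P = [[-10, -3], [-3, -1]] with P⁻¹ = [[-1, 3], [3, -10]], and T = P·diag(-2, 1)·P⁻¹.
Then T⁷ = P·diag(-128, 1)·P⁻¹ = [[1280, -3], [384, -1]] · [[-1, 3], [3, -10]] = [[-1289, 3870], [-387, 1162]].

[[-1289, 3870], [-387, 1162]]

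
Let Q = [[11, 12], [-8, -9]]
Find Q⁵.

[[731, 732], [-488, -489]]

tr Q = 2 and det Q = -3, so the characteristic polynomial is λ² − (2)λ + (-3) with roots -1 and 3.
Eigenvectors give P = [[-1, -3], [1, 2]] with P⁻¹ = [[2, 3], [-1, -1]], and Q = P·diag(-1, 3)·P⁻¹.
Then Q⁵ = P·diag(-1, 243)·P⁻¹ = [[1, -729], [-1, 486]] · [[2, 3], [-1, -1]] = [[731, 732], [-488, -489]].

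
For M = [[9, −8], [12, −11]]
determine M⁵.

tr M = −2 and det M = −3, so the characteristic polynomial is λ² − (−2)λ + (−3) with roots −3 and 1.
Eigenvectors give P = [[−2, 1], [−3, 1]] with P⁻¹ = [[1, −1], [3, −2]], and M = P·diag(−3, 1)·P⁻¹.
Then M⁵ = P·diag(−243, 1)·P⁻¹ = [[486, 1], [729, 1]] · [[1, −1], [3, −2]] = [[489, −488], [732, −731]].

[[489, −488], [732, −731]]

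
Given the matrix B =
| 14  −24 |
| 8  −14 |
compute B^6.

tr B = 0 and det B = −4, so the characteristic polynomial is λ² − (0)λ + (−4) with roots 2 and −2.
Eigenvectors give P = [[2, −3], [1, −2]] with P⁻¹ = [[2, −3], [1, −2]], and B = P·diag(2, −2)·P⁻¹.
Then B^6 = P·diag(64, 64)·P⁻¹ = [[128, −192], [64, −128]] · [[2, −3], [1, −2]] = [[64, 0], [0, 64]].

[[64, 0], [0, 64]]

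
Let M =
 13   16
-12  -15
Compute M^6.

[[-2183, -2912], [2184, 2913]]

tr M = -2 and det M = -3, so the characteristic polynomial is λ² − (-2)λ + (-3) with roots -3 and 1.
Eigenvectors give P = [[-1, 4], [1, -3]] with P⁻¹ = [[3, 4], [1, 1]], and M = P·diag(-3, 1)·P⁻¹.
Then M^6 = P·diag(729, 1)·P⁻¹ = [[-729, 4], [729, -3]] · [[3, 4], [1, 1]] = [[-2183, -2912], [2184, 2913]].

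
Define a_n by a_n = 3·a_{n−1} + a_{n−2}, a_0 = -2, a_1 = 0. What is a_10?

-25940

With companion matrix C = [[3, 1], [1, 0]], [a_n, a_{n−1}]ᵀ = C·[a_{n−1}, a_{n−2}]ᵀ, so [a_10, a_9]ᵀ = C⁹·[a_1, a_0]ᵀ.
C⁹ = [[42837, 12970], [12970, 3927]], giving [a_10, a_9]ᵀ = [[-25940], [-7854]].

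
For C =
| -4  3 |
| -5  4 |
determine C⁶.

[[1, 0], [0, 1]]

C² = I (check: tr C = 0 and det C = -1), so C⁶ = I since 6 is even.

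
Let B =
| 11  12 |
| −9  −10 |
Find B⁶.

[[253, 252], [−189, −188]]

tr B = 1 and det B = −2, so the characteristic polynomial is λ² − (1)λ + (−2) with roots 2 and −1.
Eigenvectors give P = [[−4, 1], [3, −1]] with P⁻¹ = [[−1, −1], [−3, −4]], and B = P·diag(2, −1)·P⁻¹.
Then B⁶ = P·diag(64, 1)·P⁻¹ = [[−256, 1], [192, −1]] · [[−1, −1], [−3, −4]] = [[253, 252], [−189, −188]].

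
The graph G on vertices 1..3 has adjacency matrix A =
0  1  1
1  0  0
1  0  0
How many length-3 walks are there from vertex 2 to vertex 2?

0

The number of length-3 walks from vertex 2 to vertex 2 is entry (2,2) of A³, where A is the adjacency matrix.
A² = [[2, 0, 0], [0, 1, 1], [0, 1, 1]]
A³ = [[0, 2, 2], [2, 0, 0], [2, 0, 0]]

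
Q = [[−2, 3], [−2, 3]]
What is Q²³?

[[−2, 3], [−2, 3]]

Q² = Q (a projection; rank 1, trace 1), so Q²³ = Q.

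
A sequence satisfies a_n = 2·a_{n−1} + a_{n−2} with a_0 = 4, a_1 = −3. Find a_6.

−94

With companion matrix T = [[2, 1], [1, 0]], [a_n, a_{n−1}]ᵀ = T·[a_{n−1}, a_{n−2}]ᵀ, so [a_6, a_5]ᵀ = T⁵·[a_1, a_0]ᵀ.
T⁵ = [[70, 29], [29, 12]], giving [a_6, a_5]ᵀ = [[−94], [−39]].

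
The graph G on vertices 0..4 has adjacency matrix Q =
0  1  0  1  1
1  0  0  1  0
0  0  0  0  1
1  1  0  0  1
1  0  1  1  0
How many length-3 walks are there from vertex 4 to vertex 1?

The number of length-3 walks from vertex 4 to vertex 1 is entry (4,1) of Q^3, where Q is the adjacency matrix.
Q^2 = [[3, 1, 1, 2, 1], [1, 2, 0, 1, 2], [1, 0, 1, 1, 0], [2, 1, 1, 3, 1], [1, 2, 0, 1, 3]]
Q^3 = [[4, 5, 1, 5, 6], [5, 2, 2, 5, 2], [1, 2, 0, 1, 3], [5, 5, 1, 4, 6], [6, 2, 3, 6, 2]]

2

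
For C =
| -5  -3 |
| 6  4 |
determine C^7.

tr C = -1 and det C = -2, so the characteristic polynomial is λ² − (-1)λ + (-2) with roots 1 and -2.
Eigenvectors give P = [[1, 1], [-2, -1]] with P⁻¹ = [[-1, -1], [2, 1]], and C = P·diag(1, -2)·P⁻¹.
Then C^7 = P·diag(1, -128)·P⁻¹ = [[1, -128], [-2, 128]] · [[-1, -1], [2, 1]] = [[-257, -129], [258, 130]].

[[-257, -129], [258, 130]]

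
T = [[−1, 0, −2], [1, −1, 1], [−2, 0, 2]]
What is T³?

T² = [[5, 0, −2], [−4, 1, −1], [−2, 0, 8]]
T³ = [[−1, 0, −14], [7, −1, 7], [−14, 0, 20]]

[[−1, 0, −14], [7, −1, 7], [−14, 0, 20]]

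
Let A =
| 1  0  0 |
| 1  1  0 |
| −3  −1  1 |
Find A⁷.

[[1, 0, 0], [7, 1, 0], [−42, −7, 1]]

A = I + N where N = [[0, 0, 0], [1, 0, 0], [−3, −1, 0]] is strictly lower-triangular, so N³ = 0.
(I + N)⁷ = I + 7·N + 21·N² = [[1, 0, 0], [7, 1, 0], [−42, −7, 1]].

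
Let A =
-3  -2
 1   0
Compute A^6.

[[127, 126], [-63, -62]]

tr A = -3 and det A = 2, so the characteristic polynomial is λ² − (-3)λ + (2) with roots -1 and -2.
Eigenvectors give P = [[-1, 2], [1, -1]] with P⁻¹ = [[1, 2], [1, 1]], and A = P·diag(-1, -2)·P⁻¹.
Then A^6 = P·diag(1, 64)·P⁻¹ = [[-1, 128], [1, -64]] · [[1, 2], [1, 1]] = [[127, 126], [-63, -62]].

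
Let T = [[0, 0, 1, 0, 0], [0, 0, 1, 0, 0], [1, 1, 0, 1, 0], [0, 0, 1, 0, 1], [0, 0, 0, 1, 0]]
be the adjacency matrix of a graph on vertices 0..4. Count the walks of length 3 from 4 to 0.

1

The number of length-3 walks from vertex 4 to vertex 0 is entry (4,0) of T³, where T is the adjacency matrix.
T² = [[1, 1, 0, 1, 0], [1, 1, 0, 1, 0], [0, 0, 3, 0, 1], [1, 1, 0, 2, 0], [0, 0, 1, 0, 1]]
T³ = [[0, 0, 3, 0, 1], [0, 0, 3, 0, 1], [3, 3, 0, 4, 0], [0, 0, 4, 0, 2], [1, 1, 0, 2, 0]]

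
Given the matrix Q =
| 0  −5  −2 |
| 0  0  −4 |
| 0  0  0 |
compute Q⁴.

[[0, 0, 0], [0, 0, 0], [0, 0, 0]]

Q is strictly triangular, hence nilpotent: Q³ = 0, so Q⁴ = 0.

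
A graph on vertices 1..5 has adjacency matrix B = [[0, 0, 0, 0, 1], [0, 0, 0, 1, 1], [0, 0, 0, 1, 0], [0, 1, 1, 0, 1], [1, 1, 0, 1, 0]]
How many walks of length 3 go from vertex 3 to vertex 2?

1

The number of length-3 walks from vertex 3 to vertex 2 is entry (3,2) of B^3, where B is the adjacency matrix.
B^2 = [[1, 1, 0, 1, 0], [1, 2, 1, 1, 1], [0, 1, 1, 0, 1], [1, 1, 0, 3, 1], [0, 1, 1, 1, 3]]
B^3 = [[0, 1, 1, 1, 3], [1, 2, 1, 4, 4], [1, 1, 0, 3, 1], [1, 4, 3, 2, 5], [3, 4, 1, 5, 2]]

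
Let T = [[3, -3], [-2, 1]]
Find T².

[[15, -12], [-8, 7]]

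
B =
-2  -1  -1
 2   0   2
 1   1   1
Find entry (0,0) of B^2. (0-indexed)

1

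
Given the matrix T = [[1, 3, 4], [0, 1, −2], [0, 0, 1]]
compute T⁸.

[[1, 24, −136], [0, 1, −16], [0, 0, 1]]

T = I + N where N = [[0, 3, 4], [0, 0, −2], [0, 0, 0]] is strictly upper-triangular, so N³ = 0.
(I + N)⁸ = I + 8·N + 28·N² = [[1, 24, −136], [0, 1, −16], [0, 0, 1]].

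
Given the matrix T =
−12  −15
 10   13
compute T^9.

tr T = 1 and det T = −6, so the characteristic polynomial is λ² − (1)λ + (−6) with roots −2 and 3.
Eigenvectors give P = [[3, −1], [−2, 1]] with P⁻¹ = [[1, 1], [2, 3]], and T = P·diag(−2, 3)·P⁻¹.
Then T^9 = P·diag(−512, 19683)·P⁻¹ = [[−1536, −19683], [1024, 19683]] · [[1, 1], [2, 3]] = [[−40902, −60585], [40390, 60073]].

[[−40902, −60585], [40390, 60073]]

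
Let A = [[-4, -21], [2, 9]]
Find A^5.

tr A = 5 and det A = 6, so the characteristic polynomial is λ² − (5)λ + (6) with roots 2 and 3.
Eigenvectors give P = [[7, -3], [-2, 1]] with P⁻¹ = [[1, 3], [2, 7]], and A = P·diag(2, 3)·P⁻¹.
Then A^5 = P·diag(32, 243)·P⁻¹ = [[224, -729], [-64, 243]] · [[1, 3], [2, 7]] = [[-1234, -4431], [422, 1509]].

[[-1234, -4431], [422, 1509]]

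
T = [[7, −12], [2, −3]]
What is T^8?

tr T = 4 and det T = 3, so the characteristic polynomial is λ² − (4)λ + (3) with roots 1 and 3.
Eigenvectors give P = [[−2, 3], [−1, 1]] with P⁻¹ = [[1, −3], [1, −2]], and T = P·diag(1, 3)·P⁻¹.
Then T^8 = P·diag(1, 6561)·P⁻¹ = [[−2, 19683], [−1, 6561]] · [[1, −3], [1, −2]] = [[19681, −39360], [6560, −13119]].

[[19681, −39360], [6560, −13119]]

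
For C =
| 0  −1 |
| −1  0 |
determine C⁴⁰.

C² = I (check: tr C = 0 and det C = −1), so C⁴⁰ = I since 40 is even.

[[1, 0], [0, 1]]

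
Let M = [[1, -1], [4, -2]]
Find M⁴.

M² = [[-3, 1], [-4, 0]]
M³ = [[1, 1], [-4, 4]]
M⁴ = [[5, -3], [12, -4]]

[[5, -3], [12, -4]]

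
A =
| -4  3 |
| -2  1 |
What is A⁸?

[[766, -765], [510, -509]]

tr A = -3 and det A = 2, so the characteristic polynomial is λ² − (-3)λ + (2) with roots -2 and -1.
Eigenvectors give P = [[3, 1], [2, 1]] with P⁻¹ = [[1, -1], [-2, 3]], and A = P·diag(-2, -1)·P⁻¹.
Then A⁸ = P·diag(256, 1)·P⁻¹ = [[768, 1], [512, 1]] · [[1, -1], [-2, 3]] = [[766, -765], [510, -509]].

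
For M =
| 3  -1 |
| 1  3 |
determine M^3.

[[18, -26], [26, 18]]

M^2 = [[8, -6], [6, 8]]
M^3 = [[18, -26], [26, 18]]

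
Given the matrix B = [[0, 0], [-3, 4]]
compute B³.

B² = [[0, 0], [-12, 16]]
B³ = [[0, 0], [-48, 64]]

[[0, 0], [-48, 64]]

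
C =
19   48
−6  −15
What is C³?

tr C = 4 and det C = 3, so the characteristic polynomial is λ² − (4)λ + (3) with roots 1 and 3.
Eigenvectors give P = [[−8, −3], [3, 1]] with P⁻¹ = [[1, 3], [−3, −8]], and C = P·diag(1, 3)·P⁻¹.
Then C³ = P·diag(1, 27)·P⁻¹ = [[−8, −81], [3, 27]] · [[1, 3], [−3, −8]] = [[235, 624], [−78, −207]].

[[235, 624], [−78, −207]]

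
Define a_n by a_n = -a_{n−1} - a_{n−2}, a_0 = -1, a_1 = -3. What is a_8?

With companion matrix Q = [[-1, -1], [1, 0]], [a_n, a_{n−1}]ᵀ = Q·[a_{n−1}, a_{n−2}]ᵀ, so [a_8, a_7]ᵀ = Q⁷·[a_1, a_0]ᵀ.
Q⁷ = [[-1, -1], [1, 0]], giving [a_8, a_7]ᵀ = [[4], [-3]].

4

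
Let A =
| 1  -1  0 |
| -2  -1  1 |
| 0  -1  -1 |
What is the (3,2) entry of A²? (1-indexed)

2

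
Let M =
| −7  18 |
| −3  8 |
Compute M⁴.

tr M = 1 and det M = −2, so the characteristic polynomial is λ² − (1)λ + (−2) with roots −1 and 2.
Eigenvectors give P = [[3, 2], [1, 1]] with P⁻¹ = [[1, −2], [−1, 3]], and M = P·diag(−1, 2)·P⁻¹.
Then M⁴ = P·diag(1, 16)·P⁻¹ = [[3, 32], [1, 16]] · [[1, −2], [−1, 3]] = [[−29, 90], [−15, 46]].

[[−29, 90], [−15, 46]]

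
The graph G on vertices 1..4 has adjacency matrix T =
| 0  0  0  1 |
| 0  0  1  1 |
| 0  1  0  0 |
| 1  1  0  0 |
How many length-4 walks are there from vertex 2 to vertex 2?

The number of length-4 walks from vertex 2 to vertex 2 is entry (2,2) of T⁴, where T is the adjacency matrix.
T² = [[1, 1, 0, 0], [1, 2, 0, 0], [0, 0, 1, 1], [0, 0, 1, 2]]
T³ = [[0, 0, 1, 2], [0, 0, 2, 3], [1, 2, 0, 0], [2, 3, 0, 0]]
T⁴ = [[2, 3, 0, 0], [3, 5, 0, 0], [0, 0, 2, 3], [0, 0, 3, 5]]

5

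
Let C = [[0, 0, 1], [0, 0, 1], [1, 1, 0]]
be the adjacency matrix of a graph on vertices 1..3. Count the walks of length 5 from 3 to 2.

4

The number of length-5 walks from vertex 3 to vertex 2 is entry (3,2) of C⁵, where C is the adjacency matrix.
C² = [[1, 1, 0], [1, 1, 0], [0, 0, 2]]
C³ = [[0, 0, 2], [0, 0, 2], [2, 2, 0]]
C⁴ = [[2, 2, 0], [2, 2, 0], [0, 0, 4]]
C⁵ = [[0, 0, 4], [0, 0, 4], [4, 4, 0]]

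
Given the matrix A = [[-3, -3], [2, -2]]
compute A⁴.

[[-141, 15], [-10, -146]]

A² = [[3, 15], [-10, -2]]
A³ = [[21, -39], [26, 34]]
A⁴ = [[-141, 15], [-10, -146]]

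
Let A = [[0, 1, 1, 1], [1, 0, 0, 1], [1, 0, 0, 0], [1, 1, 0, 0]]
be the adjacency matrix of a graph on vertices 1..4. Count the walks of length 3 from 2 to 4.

3

The number of length-3 walks from vertex 2 to vertex 4 is entry (2,4) of A³, where A is the adjacency matrix.
A² = [[3, 1, 0, 1], [1, 2, 1, 1], [0, 1, 1, 1], [1, 1, 1, 2]]
A³ = [[2, 4, 3, 4], [4, 2, 1, 3], [3, 1, 0, 1], [4, 3, 1, 2]]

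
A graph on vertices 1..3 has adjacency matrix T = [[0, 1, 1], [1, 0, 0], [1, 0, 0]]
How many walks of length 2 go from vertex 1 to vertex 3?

The number of length-2 walks from vertex 1 to vertex 3 is entry (1,3) of T², where T is the adjacency matrix.
T² = [[2, 0, 0], [0, 1, 1], [0, 1, 1]]

0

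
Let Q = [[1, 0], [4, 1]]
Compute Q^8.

[[1, 0], [32, 1]]

Q = I + N where N = [[0, 0], [4, 0]] is strictly lower-triangular, so N^2 = 0.
(I + N)^8 = I + 8·N = [[1, 0], [32, 1]].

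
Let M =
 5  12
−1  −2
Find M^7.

[[509, 1524], [−127, −380]]

tr M = 3 and det M = 2, so the characteristic polynomial is λ² − (3)λ + (2) with roots 1 and 2.
Eigenvectors give P = [[−3, 4], [1, −1]] with P⁻¹ = [[1, 4], [1, 3]], and M = P·diag(1, 2)·P⁻¹.
Then M^7 = P·diag(1, 128)·P⁻¹ = [[−3, 512], [1, −128]] · [[1, 4], [1, 3]] = [[509, 1524], [−127, −380]].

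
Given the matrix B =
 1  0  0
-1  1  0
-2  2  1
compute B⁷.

[[1, 0, 0], [-7, 1, 0], [-56, 14, 1]]

B = I + N where N = [[0, 0, 0], [-1, 0, 0], [-2, 2, 0]] is strictly lower-triangular, so N³ = 0.
(I + N)⁷ = I + 7·N + 21·N² = [[1, 0, 0], [-7, 1, 0], [-56, 14, 1]].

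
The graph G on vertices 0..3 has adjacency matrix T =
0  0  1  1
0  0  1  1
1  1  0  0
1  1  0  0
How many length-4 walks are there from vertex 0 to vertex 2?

The number of length-4 walks from vertex 0 to vertex 2 is entry (0,2) of T⁴, where T is the adjacency matrix.
T² = [[2, 2, 0, 0], [2, 2, 0, 0], [0, 0, 2, 2], [0, 0, 2, 2]]
T³ = [[0, 0, 4, 4], [0, 0, 4, 4], [4, 4, 0, 0], [4, 4, 0, 0]]
T⁴ = [[8, 8, 0, 0], [8, 8, 0, 0], [0, 0, 8, 8], [0, 0, 8, 8]]

0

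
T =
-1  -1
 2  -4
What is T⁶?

tr T = -5 and det T = 6, so the characteristic polynomial is λ² − (-5)λ + (6) with roots -2 and -3.
Eigenvectors give P = [[-1, -1], [-1, -2]] with P⁻¹ = [[-2, 1], [1, -1]], and T = P·diag(-2, -3)·P⁻¹.
Then T⁶ = P·diag(64, 729)·P⁻¹ = [[-64, -729], [-64, -1458]] · [[-2, 1], [1, -1]] = [[-601, 665], [-1330, 1394]].

[[-601, 665], [-1330, 1394]]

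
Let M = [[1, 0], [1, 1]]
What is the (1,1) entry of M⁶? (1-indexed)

M = I + N where N = [[0, 0], [1, 0]] is strictly lower-triangular, so N² = 0.
(I + N)⁶ = I + 6·N = [[1, 0], [6, 1]].

1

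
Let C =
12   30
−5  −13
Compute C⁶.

tr C = −1 and det C = −6, so the characteristic polynomial is λ² − (−1)λ + (−6) with roots 2 and −3.
Eigenvectors give P = [[3, −2], [−1, 1]] with P⁻¹ = [[1, 2], [1, 3]], and C = P·diag(2, −3)·P⁻¹.
Then C⁶ = P·diag(64, 729)·P⁻¹ = [[192, −1458], [−64, 729]] · [[1, 2], [1, 3]] = [[−1266, −3990], [665, 2059]].

[[−1266, −3990], [665, 2059]]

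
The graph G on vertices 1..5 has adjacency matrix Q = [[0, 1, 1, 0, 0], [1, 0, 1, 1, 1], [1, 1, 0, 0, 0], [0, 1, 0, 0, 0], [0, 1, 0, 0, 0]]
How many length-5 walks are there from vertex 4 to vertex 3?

The number of length-5 walks from vertex 4 to vertex 3 is entry (4,3) of Q^5, where Q is the adjacency matrix.
Q^2 = [[2, 1, 1, 1, 1], [1, 4, 1, 0, 0], [1, 1, 2, 1, 1], [1, 0, 1, 1, 1], [1, 0, 1, 1, 1]]
Q^3 = [[2, 5, 3, 1, 1], [5, 2, 5, 4, 4], [3, 5, 2, 1, 1], [1, 4, 1, 0, 0], [1, 4, 1, 0, 0]]
Q^4 = [[8, 7, 7, 5, 5], [7, 18, 7, 2, 2], [7, 7, 8, 5, 5], [5, 2, 5, 4, 4], [5, 2, 5, 4, 4]]
Q^5 = [[14, 25, 15, 7, 7], [25, 18, 25, 18, 18], [15, 25, 14, 7, 7], [7, 18, 7, 2, 2], [7, 18, 7, 2, 2]]

7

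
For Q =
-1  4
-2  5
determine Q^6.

[[-727, 1456], [-728, 1457]]

tr Q = 4 and det Q = 3, so the characteristic polynomial is λ² − (4)λ + (3) with roots 1 and 3.
Eigenvectors give P = [[-2, -1], [-1, -1]] with P⁻¹ = [[-1, 1], [1, -2]], and Q = P·diag(1, 3)·P⁻¹.
Then Q^6 = P·diag(1, 729)·P⁻¹ = [[-2, -729], [-1, -729]] · [[-1, 1], [1, -2]] = [[-727, 1456], [-728, 1457]].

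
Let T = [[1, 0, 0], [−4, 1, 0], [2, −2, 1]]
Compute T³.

T = I + N where N = [[0, 0, 0], [−4, 0, 0], [2, −2, 0]] is strictly lower-triangular, so N³ = 0.
(I + N)³ = I + 3·N + 3·N² = [[1, 0, 0], [−12, 1, 0], [30, −6, 1]].

[[1, 0, 0], [−12, 1, 0], [30, −6, 1]]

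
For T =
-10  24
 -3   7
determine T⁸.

[[2296, -6120], [765, -2039]]

tr T = -3 and det T = 2, so the characteristic polynomial is λ² − (-3)λ + (2) with roots -2 and -1.
Eigenvectors give P = [[3, -8], [1, -3]] with P⁻¹ = [[3, -8], [1, -3]], and T = P·diag(-2, -1)·P⁻¹.
Then T⁸ = P·diag(256, 1)·P⁻¹ = [[768, -8], [256, -3]] · [[3, -8], [1, -3]] = [[2296, -6120], [765, -2039]].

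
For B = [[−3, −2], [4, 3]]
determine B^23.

B² = I (check: tr B = 0 and det B = −1), so B^23 = B since 23 is odd.

[[−3, −2], [4, 3]]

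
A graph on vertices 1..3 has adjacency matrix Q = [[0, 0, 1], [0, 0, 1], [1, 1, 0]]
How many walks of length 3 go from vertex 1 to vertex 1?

0

The number of length-3 walks from vertex 1 to vertex 1 is entry (1,1) of Q³, where Q is the adjacency matrix.
Q² = [[1, 1, 0], [1, 1, 0], [0, 0, 2]]
Q³ = [[0, 0, 2], [0, 0, 2], [2, 2, 0]]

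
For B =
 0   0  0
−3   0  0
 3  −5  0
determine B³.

B is strictly triangular, hence nilpotent: B³ = 0, so B³ = 0.

[[0, 0, 0], [0, 0, 0], [0, 0, 0]]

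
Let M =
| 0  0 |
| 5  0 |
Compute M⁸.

M is strictly triangular, hence nilpotent: M² = 0, so M⁸ = 0.

[[0, 0], [0, 0]]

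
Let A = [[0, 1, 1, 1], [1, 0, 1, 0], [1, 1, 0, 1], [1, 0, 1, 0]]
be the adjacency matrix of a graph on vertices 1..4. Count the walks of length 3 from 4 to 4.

The number of length-3 walks from vertex 4 to vertex 4 is entry (4,4) of A³, where A is the adjacency matrix.
A² = [[3, 1, 2, 1], [1, 2, 1, 2], [2, 1, 3, 1], [1, 2, 1, 2]]
A³ = [[4, 5, 5, 5], [5, 2, 5, 2], [5, 5, 4, 5], [5, 2, 5, 2]]

2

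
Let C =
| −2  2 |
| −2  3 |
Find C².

[[0, 2], [−2, 5]]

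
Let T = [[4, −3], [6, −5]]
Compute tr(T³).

tr T = −1 and det T = −2, so the characteristic polynomial is λ² − (−1)λ + (−2) with roots 1 and −2.
Eigenvectors give P = [[1, 1], [1, 2]] with P⁻¹ = [[2, −1], [−1, 1]], and T = P·diag(1, −2)·P⁻¹.
Then T³ = P·diag(1, −8)·P⁻¹ = [[1, −8], [1, −16]] · [[2, −1], [−1, 1]] = [[10, −9], [18, −17]].

−7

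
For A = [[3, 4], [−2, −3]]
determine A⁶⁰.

A² = I (check: tr A = 0 and det A = −1), so A⁶⁰ = I since 60 is even.

[[1, 0], [0, 1]]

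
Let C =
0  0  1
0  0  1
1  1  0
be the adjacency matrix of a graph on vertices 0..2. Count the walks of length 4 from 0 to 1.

The number of length-4 walks from vertex 0 to vertex 1 is entry (0,1) of C⁴, where C is the adjacency matrix.
C² = [[1, 1, 0], [1, 1, 0], [0, 0, 2]]
C³ = [[0, 0, 2], [0, 0, 2], [2, 2, 0]]
C⁴ = [[2, 2, 0], [2, 2, 0], [0, 0, 4]]

2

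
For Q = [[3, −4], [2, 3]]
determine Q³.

Q² = [[1, −24], [12, 1]]
Q³ = [[−45, −76], [38, −45]]

[[−45, −76], [38, −45]]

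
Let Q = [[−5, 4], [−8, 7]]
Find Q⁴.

[[−79, 80], [−160, 161]]

tr Q = 2 and det Q = −3, so the characteristic polynomial is λ² − (2)λ + (−3) with roots 3 and −1.
Eigenvectors give P = [[−1, 1], [−2, 1]] with P⁻¹ = [[1, −1], [2, −1]], and Q = P·diag(3, −1)·P⁻¹.
Then Q⁴ = P·diag(81, 1)·P⁻¹ = [[−81, 1], [−162, 1]] · [[1, −1], [2, −1]] = [[−79, 80], [−160, 161]].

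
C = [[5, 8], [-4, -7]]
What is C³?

tr C = -2 and det C = -3, so the characteristic polynomial is λ² − (-2)λ + (-3) with roots -3 and 1.
Eigenvectors give P = [[-1, -2], [1, 1]] with P⁻¹ = [[1, 2], [-1, -1]], and C = P·diag(-3, 1)·P⁻¹.
Then C³ = P·diag(-27, 1)·P⁻¹ = [[27, -2], [-27, 1]] · [[1, 2], [-1, -1]] = [[29, 56], [-28, -55]].

[[29, 56], [-28, -55]]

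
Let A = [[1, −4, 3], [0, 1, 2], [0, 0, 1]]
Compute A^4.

A = I + N where N = [[0, −4, 3], [0, 0, 2], [0, 0, 0]] is strictly upper-triangular, so N^3 = 0.
(I + N)^4 = I + 4·N + 6·N^2 = [[1, −16, −36], [0, 1, 8], [0, 0, 1]].

[[1, −16, −36], [0, 1, 8], [0, 0, 1]]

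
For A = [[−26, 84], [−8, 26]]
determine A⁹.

tr A = 0 and det A = −4, so the characteristic polynomial is λ² − (0)λ + (−4) with roots −2 and 2.
Eigenvectors give P = [[−7, −3], [−2, −1]] with P⁻¹ = [[−1, 3], [2, −7]], and A = P·diag(−2, 2)·P⁻¹.
Then A⁹ = P·diag(−512, 512)·P⁻¹ = [[3584, −1536], [1024, −512]] · [[−1, 3], [2, −7]] = [[−6656, 21504], [−2048, 6656]].

[[−6656, 21504], [−2048, 6656]]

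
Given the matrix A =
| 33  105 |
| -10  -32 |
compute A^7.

[[16077, 48615], [-4630, -14018]]

tr A = 1 and det A = -6, so the characteristic polynomial is λ² − (1)λ + (-6) with roots -2 and 3.
Eigenvectors give P = [[-3, 7], [1, -2]] with P⁻¹ = [[2, 7], [1, 3]], and A = P·diag(-2, 3)·P⁻¹.
Then A^7 = P·diag(-128, 2187)·P⁻¹ = [[384, 15309], [-128, -4374]] · [[2, 7], [1, 3]] = [[16077, 48615], [-4630, -14018]].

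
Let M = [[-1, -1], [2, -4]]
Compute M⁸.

[[-6049, 6305], [-12610, 12866]]

tr M = -5 and det M = 6, so the characteristic polynomial is λ² − (-5)λ + (6) with roots -3 and -2.
Eigenvectors give P = [[-1, 1], [-2, 1]] with P⁻¹ = [[1, -1], [2, -1]], and M = P·diag(-3, -2)·P⁻¹.
Then M⁸ = P·diag(6561, 256)·P⁻¹ = [[-6561, 256], [-13122, 256]] · [[1, -1], [2, -1]] = [[-6049, 6305], [-12610, 12866]].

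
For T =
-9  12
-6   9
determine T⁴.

tr T = 0 and det T = -9, so the characteristic polynomial is λ² − (0)λ + (-9) with roots -3 and 3.
Eigenvectors give P = [[-2, 1], [-1, 1]] with P⁻¹ = [[-1, 1], [-1, 2]], and T = P·diag(-3, 3)·P⁻¹.
Then T⁴ = P·diag(81, 81)·P⁻¹ = [[-162, 81], [-81, 81]] · [[-1, 1], [-1, 2]] = [[81, 0], [0, 81]].

[[81, 0], [0, 81]]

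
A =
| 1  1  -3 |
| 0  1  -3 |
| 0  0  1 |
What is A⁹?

A = I + N where N = [[0, 1, -3], [0, 0, -3], [0, 0, 0]] is strictly upper-triangular, so N³ = 0.
(I + N)⁹ = I + 9·N + 36·N² = [[1, 9, -135], [0, 1, -27], [0, 0, 1]].

[[1, 9, -135], [0, 1, -27], [0, 0, 1]]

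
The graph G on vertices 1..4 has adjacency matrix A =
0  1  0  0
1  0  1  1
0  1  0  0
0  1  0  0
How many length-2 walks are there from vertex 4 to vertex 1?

The number of length-2 walks from vertex 4 to vertex 1 is entry (4,1) of A², where A is the adjacency matrix.
A² = [[1, 0, 1, 1], [0, 3, 0, 0], [1, 0, 1, 1], [1, 0, 1, 1]]

1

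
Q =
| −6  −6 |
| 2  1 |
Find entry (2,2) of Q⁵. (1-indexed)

tr Q = −5 and det Q = 6, so the characteristic polynomial is λ² − (−5)λ + (6) with roots −2 and −3.
Eigenvectors give P = [[−3, −2], [2, 1]] with P⁻¹ = [[1, 2], [−2, −3]], and Q = P·diag(−2, −3)·P⁻¹.
Then Q⁵ = P·diag(−32, −243)·P⁻¹ = [[96, 486], [−64, −243]] · [[1, 2], [−2, −3]] = [[−876, −1266], [422, 601]].

601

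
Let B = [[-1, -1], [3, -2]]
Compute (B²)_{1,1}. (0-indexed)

1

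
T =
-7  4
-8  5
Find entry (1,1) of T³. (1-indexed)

tr T = -2 and det T = -3, so the characteristic polynomial is λ² − (-2)λ + (-3) with roots 1 and -3.
Eigenvectors give P = [[-1, 1], [-2, 1]] with P⁻¹ = [[1, -1], [2, -1]], and T = P·diag(1, -3)·P⁻¹.
Then T³ = P·diag(1, -27)·P⁻¹ = [[-1, -27], [-2, -27]] · [[1, -1], [2, -1]] = [[-55, 28], [-56, 29]].

-55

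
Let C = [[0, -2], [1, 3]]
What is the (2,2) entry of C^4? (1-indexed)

31

tr C = 3 and det C = 2, so the characteristic polynomial is λ² − (3)λ + (2) with roots 1 and 2.
Eigenvectors give P = [[2, -1], [-1, 1]] with P⁻¹ = [[1, 1], [1, 2]], and C = P·diag(1, 2)·P⁻¹.
Then C^4 = P·diag(1, 16)·P⁻¹ = [[2, -16], [-1, 16]] · [[1, 1], [1, 2]] = [[-14, -30], [15, 31]].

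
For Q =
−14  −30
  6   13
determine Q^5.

tr Q = −1 and det Q = −2, so the characteristic polynomial is λ² − (−1)λ + (−2) with roots −2 and 1.
Eigenvectors give P = [[−5, 2], [2, −1]] with P⁻¹ = [[−1, −2], [−2, −5]], and Q = P·diag(−2, 1)·P⁻¹.
Then Q^5 = P·diag(−32, 1)·P⁻¹ = [[160, 2], [−64, −1]] · [[−1, −2], [−2, −5]] = [[−164, −330], [66, 133]].

[[−164, −330], [66, 133]]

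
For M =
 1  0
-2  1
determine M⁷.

[[1, 0], [-14, 1]]

M = I + N where N = [[0, 0], [-2, 0]] is strictly lower-triangular, so N² = 0.
(I + N)⁷ = I + 7·N = [[1, 0], [-14, 1]].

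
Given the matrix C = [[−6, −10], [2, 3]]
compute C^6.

[[316, 630], [−126, −251]]

tr C = −3 and det C = 2, so the characteristic polynomial is λ² − (−3)λ + (2) with roots −2 and −1.
Eigenvectors give P = [[5, 2], [−2, −1]] with P⁻¹ = [[1, 2], [−2, −5]], and C = P·diag(−2, −1)·P⁻¹.
Then C^6 = P·diag(64, 1)·P⁻¹ = [[320, 2], [−128, −1]] · [[1, 2], [−2, −5]] = [[316, 630], [−126, −251]].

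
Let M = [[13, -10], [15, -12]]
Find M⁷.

[[6817, -4630], [6945, -4758]]

tr M = 1 and det M = -6, so the characteristic polynomial is λ² − (1)λ + (-6) with roots -2 and 3.
Eigenvectors give P = [[2, -1], [3, -1]] with P⁻¹ = [[-1, 1], [-3, 2]], and M = P·diag(-2, 3)·P⁻¹.
Then M⁷ = P·diag(-128, 2187)·P⁻¹ = [[-256, -2187], [-384, -2187]] · [[-1, 1], [-3, 2]] = [[6817, -4630], [6945, -4758]].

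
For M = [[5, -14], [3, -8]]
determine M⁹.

[[3065, -7154], [1533, -3578]]

tr M = -3 and det M = 2, so the characteristic polynomial is λ² − (-3)λ + (2) with roots -2 and -1.
Eigenvectors give P = [[2, 7], [1, 3]] with P⁻¹ = [[-3, 7], [1, -2]], and M = P·diag(-2, -1)·P⁻¹.
Then M⁹ = P·diag(-512, -1)·P⁻¹ = [[-1024, -7], [-512, -3]] · [[-3, 7], [1, -2]] = [[3065, -7154], [1533, -3578]].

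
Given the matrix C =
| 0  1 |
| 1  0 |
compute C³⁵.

[[0, 1], [1, 0]]

C² = I (check: tr C = 0 and det C = −1), so C³⁵ = C since 35 is odd.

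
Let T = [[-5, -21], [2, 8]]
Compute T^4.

[[-89, -315], [30, 106]]

tr T = 3 and det T = 2, so the characteristic polynomial is λ² − (3)λ + (2) with roots 2 and 1.
Eigenvectors give P = [[3, 7], [-1, -2]] with P⁻¹ = [[-2, -7], [1, 3]], and T = P·diag(2, 1)·P⁻¹.
Then T^4 = P·diag(16, 1)·P⁻¹ = [[48, 7], [-16, -2]] · [[-2, -7], [1, 3]] = [[-89, -315], [30, 106]].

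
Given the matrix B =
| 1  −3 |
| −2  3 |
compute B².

[[7, −12], [−8, 15]]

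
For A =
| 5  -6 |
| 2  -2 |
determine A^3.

tr A = 3 and det A = 2, so the characteristic polynomial is λ² − (3)λ + (2) with roots 2 and 1.
Eigenvectors give P = [[2, -3], [1, -2]] with P⁻¹ = [[2, -3], [1, -2]], and A = P·diag(2, 1)·P⁻¹.
Then A^3 = P·diag(8, 1)·P⁻¹ = [[16, -3], [8, -2]] · [[2, -3], [1, -2]] = [[29, -42], [14, -20]].

[[29, -42], [14, -20]]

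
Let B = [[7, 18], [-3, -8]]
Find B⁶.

[[-125, -378], [63, 190]]

tr B = -1 and det B = -2, so the characteristic polynomial is λ² − (-1)λ + (-2) with roots 1 and -2.
Eigenvectors give P = [[3, -2], [-1, 1]] with P⁻¹ = [[1, 2], [1, 3]], and B = P·diag(1, -2)·P⁻¹.
Then B⁶ = P·diag(1, 64)·P⁻¹ = [[3, -128], [-1, 64]] · [[1, 2], [1, 3]] = [[-125, -378], [63, 190]].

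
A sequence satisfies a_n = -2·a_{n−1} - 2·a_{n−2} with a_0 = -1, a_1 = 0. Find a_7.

16

With companion matrix B = [[-2, -2], [1, 0]], [a_n, a_{n−1}]ᵀ = B·[a_{n−1}, a_{n−2}]ᵀ, so [a_7, a_6]ᵀ = B^6·[a_1, a_0]ᵀ.
B^6 = [[-8, -16], [8, 8]], giving [a_7, a_6]ᵀ = [[16], [-8]].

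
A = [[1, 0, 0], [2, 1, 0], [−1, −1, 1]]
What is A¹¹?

[[1, 0, 0], [22, 1, 0], [−121, −11, 1]]

A = I + N where N = [[0, 0, 0], [2, 0, 0], [−1, −1, 0]] is strictly lower-triangular, so N³ = 0.
(I + N)¹¹ = I + 11·N + 55·N² = [[1, 0, 0], [22, 1, 0], [−121, −11, 1]].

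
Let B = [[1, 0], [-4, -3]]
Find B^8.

tr B = -2 and det B = -3, so the characteristic polynomial is λ² − (-2)λ + (-3) with roots 1 and -3.
Eigenvectors give P = [[-1, 0], [1, 1]] with P⁻¹ = [[-1, 0], [1, 1]], and B = P·diag(1, -3)·P⁻¹.
Then B^8 = P·diag(1, 6561)·P⁻¹ = [[-1, 0], [1, 6561]] · [[-1, 0], [1, 1]] = [[1, 0], [6560, 6561]].

[[1, 0], [6560, 6561]]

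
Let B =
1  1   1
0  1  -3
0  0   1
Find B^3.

[[1, 3, -6], [0, 1, -9], [0, 0, 1]]

B = I + N where N = [[0, 1, 1], [0, 0, -3], [0, 0, 0]] is strictly upper-triangular, so N^3 = 0.
(I + N)^3 = I + 3·N + 3·N^2 = [[1, 3, -6], [0, 1, -9], [0, 0, 1]].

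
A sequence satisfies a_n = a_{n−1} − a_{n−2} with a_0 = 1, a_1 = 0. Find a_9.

With companion matrix Q = [[1, −1], [1, 0]], [a_n, a_{n−1}]ᵀ = Q·[a_{n−1}, a_{n−2}]ᵀ, so [a_9, a_8]ᵀ = Q⁸·[a_1, a_0]ᵀ.
Q⁸ = [[0, −1], [1, −1]], giving [a_9, a_8]ᵀ = [[−1], [−1]].

−1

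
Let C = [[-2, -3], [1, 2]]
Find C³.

C² = I (check: tr C = 0 and det C = -1), so C³ = C since 3 is odd.

[[-2, -3], [1, 2]]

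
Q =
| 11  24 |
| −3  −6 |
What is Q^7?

[[18659, 49416], [−6177, −16344]]

tr Q = 5 and det Q = 6, so the characteristic polynomial is λ² − (5)λ + (6) with roots 3 and 2.
Eigenvectors give P = [[−3, −8], [1, 3]] with P⁻¹ = [[−3, −8], [1, 3]], and Q = P·diag(3, 2)·P⁻¹.
Then Q^7 = P·diag(2187, 128)·P⁻¹ = [[−6561, −1024], [2187, 384]] · [[−3, −8], [1, 3]] = [[18659, 49416], [−6177, −16344]].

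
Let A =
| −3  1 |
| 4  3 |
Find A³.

A² = [[13, 0], [0, 13]]
A³ = [[−39, 13], [52, 39]]

[[−39, 13], [52, 39]]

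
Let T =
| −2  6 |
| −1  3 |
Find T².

[[−2, 6], [−1, 3]]

T² = T (a projection; rank 1, trace 1), so T² = T.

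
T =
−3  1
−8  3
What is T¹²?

T² = I (check: tr T = 0 and det T = −1), so T¹² = I since 12 is even.

[[1, 0], [0, 1]]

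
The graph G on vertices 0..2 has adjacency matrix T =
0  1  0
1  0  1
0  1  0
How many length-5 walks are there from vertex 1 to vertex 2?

4

The number of length-5 walks from vertex 1 to vertex 2 is entry (1,2) of T⁵, where T is the adjacency matrix.
T² = [[1, 0, 1], [0, 2, 0], [1, 0, 1]]
T³ = [[0, 2, 0], [2, 0, 2], [0, 2, 0]]
T⁴ = [[2, 0, 2], [0, 4, 0], [2, 0, 2]]
T⁵ = [[0, 4, 0], [4, 0, 4], [0, 4, 0]]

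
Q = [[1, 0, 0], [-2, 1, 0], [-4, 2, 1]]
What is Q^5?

[[1, 0, 0], [-10, 1, 0], [-60, 10, 1]]

Q = I + N where N = [[0, 0, 0], [-2, 0, 0], [-4, 2, 0]] is strictly lower-triangular, so N^3 = 0.
(I + N)^5 = I + 5·N + 10·N^2 = [[1, 0, 0], [-10, 1, 0], [-60, 10, 1]].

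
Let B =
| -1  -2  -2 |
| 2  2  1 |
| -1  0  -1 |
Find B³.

[[-5, -2, -2], [2, -2, 1], [-1, 0, -5]]

B² = [[-1, -2, 2], [1, 0, -3], [2, 2, 3]]
B³ = [[-5, -2, -2], [2, -2, 1], [-1, 0, -5]]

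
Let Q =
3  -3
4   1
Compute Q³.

[[-57, -3], [4, -59]]

Q² = [[-3, -12], [16, -11]]
Q³ = [[-57, -3], [4, -59]]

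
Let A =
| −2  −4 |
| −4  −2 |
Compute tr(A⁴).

A² = [[20, 16], [16, 20]]
A³ = [[−104, −112], [−112, −104]]
A⁴ = [[656, 640], [640, 656]]

1312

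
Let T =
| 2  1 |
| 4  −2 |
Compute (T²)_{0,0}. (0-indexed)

8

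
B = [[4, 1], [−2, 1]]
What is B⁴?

[[146, 65], [−130, −49]]

tr B = 5 and det B = 6, so the characteristic polynomial is λ² − (5)λ + (6) with roots 2 and 3.
Eigenvectors give P = [[−1, −1], [2, 1]] with P⁻¹ = [[1, 1], [−2, −1]], and B = P·diag(2, 3)·P⁻¹.
Then B⁴ = P·diag(16, 81)·P⁻¹ = [[−16, −81], [32, 81]] · [[1, 1], [−2, −1]] = [[146, 65], [−130, −49]].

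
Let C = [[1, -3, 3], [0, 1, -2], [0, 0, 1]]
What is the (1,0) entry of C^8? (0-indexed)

C = I + N where N = [[0, -3, 3], [0, 0, -2], [0, 0, 0]] is strictly upper-triangular, so N^3 = 0.
(I + N)^8 = I + 8·N + 28·N^2 = [[1, -24, 192], [0, 1, -16], [0, 0, 1]].

0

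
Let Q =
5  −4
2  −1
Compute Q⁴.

[[161, −160], [80, −79]]

tr Q = 4 and det Q = 3, so the characteristic polynomial is λ² − (4)λ + (3) with roots 1 and 3.
Eigenvectors give P = [[−1, 2], [−1, 1]] with P⁻¹ = [[1, −2], [1, −1]], and Q = P·diag(1, 3)·P⁻¹.
Then Q⁴ = P·diag(1, 81)·P⁻¹ = [[−1, 162], [−1, 81]] · [[1, −2], [1, −1]] = [[161, −160], [80, −79]].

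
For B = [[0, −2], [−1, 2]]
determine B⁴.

B² = [[2, −4], [−2, 6]]
B³ = [[4, −12], [−6, 16]]
B⁴ = [[12, −32], [−16, 44]]

[[12, −32], [−16, 44]]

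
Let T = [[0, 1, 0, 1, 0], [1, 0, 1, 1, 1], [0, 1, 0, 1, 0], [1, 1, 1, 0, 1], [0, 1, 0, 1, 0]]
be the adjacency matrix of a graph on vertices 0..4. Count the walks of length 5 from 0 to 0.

26

The number of length-5 walks from vertex 0 to vertex 0 is entry (0,0) of T⁵, where T is the adjacency matrix.
T² = [[2, 1, 2, 1, 2], [1, 4, 1, 3, 1], [2, 1, 2, 1, 2], [1, 3, 1, 4, 1], [2, 1, 2, 1, 2]]
T³ = [[2, 7, 2, 7, 2], [7, 6, 7, 7, 7], [2, 7, 2, 7, 2], [7, 7, 7, 6, 7], [2, 7, 2, 7, 2]]
T⁴ = [[14, 13, 14, 13, 14], [13, 28, 13, 27, 13], [14, 13, 14, 13, 14], [13, 27, 13, 28, 13], [14, 13, 14, 13, 14]]
T⁵ = [[26, 55, 26, 55, 26], [55, 66, 55, 67, 55], [26, 55, 26, 55, 26], [55, 67, 55, 66, 55], [26, 55, 26, 55, 26]]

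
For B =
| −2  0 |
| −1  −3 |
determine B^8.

[[256, 0], [6305, 6561]]

tr B = −5 and det B = 6, so the characteristic polynomial is λ² − (−5)λ + (6) with roots −2 and −3.
Eigenvectors give P = [[−1, 0], [1, 1]] with P⁻¹ = [[−1, 0], [1, 1]], and B = P·diag(−2, −3)·P⁻¹.
Then B^8 = P·diag(256, 6561)·P⁻¹ = [[−256, 0], [256, 6561]] · [[−1, 0], [1, 1]] = [[256, 0], [6305, 6561]].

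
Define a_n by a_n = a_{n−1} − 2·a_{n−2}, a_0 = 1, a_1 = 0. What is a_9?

With companion matrix A = [[1, −2], [1, 0]], [a_n, a_{n−1}]ᵀ = A·[a_{n−1}, a_{n−2}]ᵀ, so [a_9, a_8]ᵀ = A^8·[a_1, a_0]ᵀ.
A^8 = [[−17, 6], [−3, −14]], giving [a_9, a_8]ᵀ = [[6], [−14]].

6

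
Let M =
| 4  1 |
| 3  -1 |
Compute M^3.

[[85, 16], [48, 5]]

M^2 = [[19, 3], [9, 4]]
M^3 = [[85, 16], [48, 5]]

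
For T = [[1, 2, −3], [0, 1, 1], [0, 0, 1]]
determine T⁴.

T = I + N where N = [[0, 2, −3], [0, 0, 1], [0, 0, 0]] is strictly upper-triangular, so N³ = 0.
(I + N)⁴ = I + 4·N + 6·N² = [[1, 8, 0], [0, 1, 4], [0, 0, 1]].

[[1, 8, 0], [0, 1, 4], [0, 0, 1]]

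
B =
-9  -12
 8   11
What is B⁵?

[[-489, -732], [488, 731]]

tr B = 2 and det B = -3, so the characteristic polynomial is λ² − (2)λ + (-3) with roots -1 and 3.
Eigenvectors give P = [[3, -1], [-2, 1]] with P⁻¹ = [[1, 1], [2, 3]], and B = P·diag(-1, 3)·P⁻¹.
Then B⁵ = P·diag(-1, 243)·P⁻¹ = [[-3, -243], [2, 243]] · [[1, 1], [2, 3]] = [[-489, -732], [488, 731]].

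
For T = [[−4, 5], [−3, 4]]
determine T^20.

T² = I (check: tr T = 0 and det T = −1), so T^20 = I since 20 is even.

[[1, 0], [0, 1]]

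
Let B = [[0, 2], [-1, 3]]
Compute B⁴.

tr B = 3 and det B = 2, so the characteristic polynomial is λ² − (3)λ + (2) with roots 2 and 1.
Eigenvectors give P = [[-1, 2], [-1, 1]] with P⁻¹ = [[1, -2], [1, -1]], and B = P·diag(2, 1)·P⁻¹.
Then B⁴ = P·diag(16, 1)·P⁻¹ = [[-16, 2], [-16, 1]] · [[1, -2], [1, -1]] = [[-14, 30], [-15, 31]].

[[-14, 30], [-15, 31]]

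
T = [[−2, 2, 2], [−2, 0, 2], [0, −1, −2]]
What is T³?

T² = [[0, −6, −4], [4, −6, −8], [2, 2, 2]]
T³ = [[12, 4, −4], [4, 16, 12], [−8, 2, 4]]

[[12, 4, −4], [4, 16, 12], [−8, 2, 4]]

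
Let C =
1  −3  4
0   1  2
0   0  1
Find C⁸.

C = I + N where N = [[0, −3, 4], [0, 0, 2], [0, 0, 0]] is strictly upper-triangular, so N³ = 0.
(I + N)⁸ = I + 8·N + 28·N² = [[1, −24, −136], [0, 1, 16], [0, 0, 1]].

[[1, −24, −136], [0, 1, 16], [0, 0, 1]]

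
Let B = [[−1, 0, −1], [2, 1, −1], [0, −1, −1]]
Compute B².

[[1, 1, 2], [0, 2, −2], [−2, 0, 2]]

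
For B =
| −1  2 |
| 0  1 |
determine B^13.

[[−1, 2], [0, 1]]

B² = I (check: tr B = 0 and det B = −1), so B^13 = B since 13 is odd.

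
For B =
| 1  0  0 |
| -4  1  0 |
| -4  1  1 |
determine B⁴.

B = I + N where N = [[0, 0, 0], [-4, 0, 0], [-4, 1, 0]] is strictly lower-triangular, so N³ = 0.
(I + N)⁴ = I + 4·N + 6·N² = [[1, 0, 0], [-16, 1, 0], [-40, 4, 1]].

[[1, 0, 0], [-16, 1, 0], [-40, 4, 1]]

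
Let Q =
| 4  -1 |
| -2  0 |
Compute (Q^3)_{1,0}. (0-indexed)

Q^2 = [[18, -4], [-8, 2]]
Q^3 = [[80, -18], [-36, 8]]

-36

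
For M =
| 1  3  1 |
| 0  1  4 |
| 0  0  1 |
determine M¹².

M = I + N where N = [[0, 3, 1], [0, 0, 4], [0, 0, 0]] is strictly upper-triangular, so N³ = 0.
(I + N)¹² = I + 12·N + 66·N² = [[1, 36, 804], [0, 1, 48], [0, 0, 1]].

[[1, 36, 804], [0, 1, 48], [0, 0, 1]]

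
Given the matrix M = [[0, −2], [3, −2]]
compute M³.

[[12, 4], [−6, 16]]

M² = [[−6, 4], [−6, −2]]
M³ = [[12, 4], [−6, 16]]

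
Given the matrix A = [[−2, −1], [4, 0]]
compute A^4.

[[−16, −8], [32, 0]]

A^2 = [[0, 2], [−8, −4]]
A^3 = [[8, 0], [0, 8]]
A^4 = [[−16, −8], [32, 0]]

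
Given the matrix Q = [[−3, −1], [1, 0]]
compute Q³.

[[−21, −8], [8, 3]]

Q² = [[8, 3], [−3, −1]]
Q³ = [[−21, −8], [8, 3]]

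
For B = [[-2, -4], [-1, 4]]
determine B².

[[8, -8], [-2, 20]]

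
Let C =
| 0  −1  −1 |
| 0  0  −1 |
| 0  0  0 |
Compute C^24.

[[0, 0, 0], [0, 0, 0], [0, 0, 0]]

C is strictly triangular, hence nilpotent: C^3 = 0, so C^24 = 0.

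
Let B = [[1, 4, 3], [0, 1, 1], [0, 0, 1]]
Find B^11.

[[1, 44, 253], [0, 1, 11], [0, 0, 1]]

B = I + N where N = [[0, 4, 3], [0, 0, 1], [0, 0, 0]] is strictly upper-triangular, so N^3 = 0.
(I + N)^11 = I + 11·N + 55·N^2 = [[1, 44, 253], [0, 1, 11], [0, 0, 1]].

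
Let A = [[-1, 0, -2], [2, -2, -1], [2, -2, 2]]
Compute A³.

[[7, -4, -2], [12, -4, 2], [6, -4, 8]]

A² = [[-3, 4, -2], [-8, 6, -4], [-2, 0, 2]]
A³ = [[7, -4, -2], [12, -4, 2], [6, -4, 8]]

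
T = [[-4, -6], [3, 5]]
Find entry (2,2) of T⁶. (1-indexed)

tr T = 1 and det T = -2, so the characteristic polynomial is λ² − (1)λ + (-2) with roots -1 and 2.
Eigenvectors give P = [[-2, -1], [1, 1]] with P⁻¹ = [[-1, -1], [1, 2]], and T = P·diag(-1, 2)·P⁻¹.
Then T⁶ = P·diag(1, 64)·P⁻¹ = [[-2, -64], [1, 64]] · [[-1, -1], [1, 2]] = [[-62, -126], [63, 127]].

127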